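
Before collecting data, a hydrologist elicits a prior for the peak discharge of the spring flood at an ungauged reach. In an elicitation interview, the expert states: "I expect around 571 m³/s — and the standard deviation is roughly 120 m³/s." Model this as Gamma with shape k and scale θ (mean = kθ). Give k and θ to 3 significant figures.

For Gamma(k, scale θ): mean = kθ, variance = kθ², so CV = 1/√k.
CV = SD/mean = 120/571 = 0.2102, hence k = 1/CV² = 22.6.
Then θ = mean/k = 571/22.6 = 25.2.

k ≈ 22.6, θ ≈ 25.2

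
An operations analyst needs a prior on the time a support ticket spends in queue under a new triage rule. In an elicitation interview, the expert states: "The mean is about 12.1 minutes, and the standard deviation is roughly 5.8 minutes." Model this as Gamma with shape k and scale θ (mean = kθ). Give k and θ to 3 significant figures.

k ≈ 4.35, θ ≈ 2.78

For Gamma(k, scale θ): mean = kθ, variance = kθ², so CV = 1/√k.
CV = SD/mean = 5.8/12.1 = 0.4793, hence k = 1/CV² = 4.35.
Then θ = mean/k = 12.1/4.35 = 2.78.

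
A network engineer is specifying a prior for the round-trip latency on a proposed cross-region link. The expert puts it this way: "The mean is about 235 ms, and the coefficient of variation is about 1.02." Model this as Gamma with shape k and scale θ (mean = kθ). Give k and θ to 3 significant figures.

For Gamma(k, scale θ): mean = kθ, variance = kθ², so CV = 1/√k.
CV = 1.02, hence k = 1/CV² = 0.961.
Then θ = mean/k = 235/0.961 = 244.

k ≈ 0.961, θ ≈ 244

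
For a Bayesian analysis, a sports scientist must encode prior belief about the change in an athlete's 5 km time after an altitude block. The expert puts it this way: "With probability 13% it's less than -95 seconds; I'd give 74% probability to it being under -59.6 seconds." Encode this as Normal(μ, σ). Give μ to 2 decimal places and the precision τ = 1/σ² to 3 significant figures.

μ = -72.47, τ = 0.0025

The p-quantile of Normal(μ,σ) is μ + z_p·σ, with z_{0.13} = -1.126 and z_{0.74} = 0.6433.
Eliminate σ: μ = (z₂·x₁ − z₁·x₂)/(z₂ − z₁) = (0.6433·-95 − (-1.126)·-59.6)/1.77 = -72.47.
Then σ = (x₂ − x₁)/(z₂ − z₁) = (-59.6 − -95)/1.77 = 20.00.
Precision τ = 1/σ² = 1/20² = 0.0025.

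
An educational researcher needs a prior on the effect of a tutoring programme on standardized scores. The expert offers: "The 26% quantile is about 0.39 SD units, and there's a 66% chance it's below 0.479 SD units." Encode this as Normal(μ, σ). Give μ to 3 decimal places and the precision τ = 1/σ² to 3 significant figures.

For Normal(μ,σ), the p-quantile is μ + z_p·σ. Here z_{0.26} = -0.6433, z_{0.66} = 0.4125.
So 0.39 = μ − 0.6433σ and 0.479 = μ + 0.4125σ.
Subtracting: σ = (0.479 − 0.39)/(0.4125 − (-0.6433)) = 0.084.
Then μ = 0.39 − (-0.6433)·0.084 = 0.444.
Precision τ = 1/σ² = 1/0.0843² = 141.

μ = 0.444, τ = 141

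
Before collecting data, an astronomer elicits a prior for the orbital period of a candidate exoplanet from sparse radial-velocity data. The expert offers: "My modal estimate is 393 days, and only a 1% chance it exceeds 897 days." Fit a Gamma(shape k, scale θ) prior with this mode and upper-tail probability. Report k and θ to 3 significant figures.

k ≈ 8.03, θ ≈ 55.9

Gamma(k,θ) with k>1 has mode (k−1)θ, so θ = 393/(k−1).
Need P(X < 897) = 0.99 with θ tied to k this way. Start at k = 2, θ = 393: P(X<897) ≈ 0.665.
Too low — raise k to concentrate. Iterating converges to k ≈ 8.03.
Then θ = 393/(8.03−1) ≈ 55.9.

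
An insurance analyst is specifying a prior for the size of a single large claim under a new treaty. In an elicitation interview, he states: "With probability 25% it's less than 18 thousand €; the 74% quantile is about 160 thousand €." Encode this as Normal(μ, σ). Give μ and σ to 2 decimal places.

The p-quantile of Normal(μ,σ) is μ + z_p·σ, with z_{0.25} = -0.6745 and z_{0.74} = 0.6433.
Eliminate σ: μ = (z₂·x₁ − z₁·x₂)/(z₂ − z₁) = (0.6433·18 − (-0.6745)·160)/1.318 = 90.68.
Then σ = (x₂ − x₁)/(z₂ − z₁) = (160 − 18)/1.318 = 107.75.

μ = 90.68, σ = 107.75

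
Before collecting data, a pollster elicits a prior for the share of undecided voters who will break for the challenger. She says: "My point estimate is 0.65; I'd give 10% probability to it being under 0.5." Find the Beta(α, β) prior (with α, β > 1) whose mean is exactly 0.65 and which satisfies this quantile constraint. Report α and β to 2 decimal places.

With mean 0.65 fixed, write α = 0.65s, β = 0.35s where s = α+β.
Need P(θ < 0.5) = 0.1 under Beta(0.65s, 0.35s). Normal approximation: (q−m)/√(m(1−m)/s) ≈ z_{0.1} = -1.28, so s ≈ 0.65·0.35·(-1.28)²/(0.5−0.65)² = 16.6.
At s = 16.6: P(θ<0.5) ≈ 0.103. Adjusting to match 0.1 gives s ≈ 17.08.
So α = 0.65·17.08 ≈ 11.10, β = 0.35·17.08 ≈ 5.98.

α ≈ 11.10, β ≈ 5.98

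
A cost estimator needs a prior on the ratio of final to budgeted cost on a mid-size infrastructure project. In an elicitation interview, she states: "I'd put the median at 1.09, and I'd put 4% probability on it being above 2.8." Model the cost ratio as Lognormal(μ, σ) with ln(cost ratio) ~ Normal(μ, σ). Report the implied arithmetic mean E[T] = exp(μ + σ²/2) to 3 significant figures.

E[T] ≈ 1.26

If T ~ Lognormal(μ,σ) then ln T ~ Normal(μ,σ), so the p-quantile of ln T is μ + z_p·σ.
ln(1.09) = 0.08618 and ln(2.8) = 1.03; z_{0.5} = 0, z_{0.96} = 1.751.
σ = (1.03 − 0.08618)/(1.751 − (0)) = 0.539.
μ = 0.08618 − (0)·0.539 = 0.086.
E[T] = exp(μ + σ²/2) = exp(0.086 + 0.1452) = 1.26.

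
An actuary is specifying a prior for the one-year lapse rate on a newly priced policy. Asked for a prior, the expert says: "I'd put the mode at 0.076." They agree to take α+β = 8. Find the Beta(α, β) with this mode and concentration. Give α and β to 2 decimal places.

For α,β > 1 the Beta mode is (α−1)/(α+β−2). With α+β = 8, the mode is (α−1)/6.
Set (α−1)/6 = 0.076 → α = 1 + 0.076·6 = 1.46.
β = 8 − α = 6.54.

α = 1.46, β = 6.54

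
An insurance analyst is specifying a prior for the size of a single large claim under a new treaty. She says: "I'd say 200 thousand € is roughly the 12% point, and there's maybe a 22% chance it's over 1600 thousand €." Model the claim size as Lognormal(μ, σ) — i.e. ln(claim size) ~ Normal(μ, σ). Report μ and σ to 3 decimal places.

If T ~ Lognormal(μ,σ) then ln T ~ Normal(μ,σ), so the p-quantile of ln T is μ + z_p·σ.
ln(200) = 5.298 and ln(1600) = 7.378; z_{0.12} = -1.175, z_{0.78} = 0.7722.
σ = (7.378 − 5.298)/(0.7722 − (-1.175)) = 1.068.
μ = 5.298 − (-1.175)·1.068 = 6.553.

μ ≈ 6.553, σ ≈ 1.068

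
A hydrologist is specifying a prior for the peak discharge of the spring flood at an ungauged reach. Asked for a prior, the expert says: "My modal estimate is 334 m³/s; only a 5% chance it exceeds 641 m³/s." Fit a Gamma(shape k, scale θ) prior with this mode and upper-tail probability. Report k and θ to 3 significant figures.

Gamma(k,θ) with k>1 has mode (k−1)θ, so θ = 334/(k−1).
Need P(X < 641) = 0.95 with θ tied to k this way. Start at k = 2, θ = 334: P(X<641) ≈ 0.572.
Too low — raise k to concentrate. Iterating converges to k ≈ 7.54.
Then θ = 334/(7.54−1) ≈ 51.1.

k ≈ 7.54, θ ≈ 51.1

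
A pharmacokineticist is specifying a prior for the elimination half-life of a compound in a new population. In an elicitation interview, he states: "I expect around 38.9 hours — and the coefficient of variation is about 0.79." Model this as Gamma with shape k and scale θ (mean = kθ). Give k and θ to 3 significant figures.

k ≈ 1.6, θ ≈ 24.3

For Gamma(k, scale θ): mean = kθ, variance = kθ², so CV = 1/√k.
CV = 0.79, hence k = 1/CV² = 1.6.
Then θ = mean/k = 38.9/1.6 = 24.3.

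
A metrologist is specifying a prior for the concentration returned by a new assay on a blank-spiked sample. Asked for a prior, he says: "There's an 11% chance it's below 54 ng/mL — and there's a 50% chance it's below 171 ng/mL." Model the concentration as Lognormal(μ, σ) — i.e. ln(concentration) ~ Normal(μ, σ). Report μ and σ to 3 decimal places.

If T ~ Lognormal(μ,σ) then ln T ~ Normal(μ,σ), so the p-quantile of ln T is μ + z_p·σ.
ln(54) = 3.989 and ln(171) = 5.142; z_{0.11} = -1.227, z_{0.5} = 0.
σ = (5.142 − 3.989)/(0 − (-1.227)) = 0.940.
μ = 3.989 − (-1.227)·0.940 = 5.142.

μ ≈ 5.142, σ ≈ 0.940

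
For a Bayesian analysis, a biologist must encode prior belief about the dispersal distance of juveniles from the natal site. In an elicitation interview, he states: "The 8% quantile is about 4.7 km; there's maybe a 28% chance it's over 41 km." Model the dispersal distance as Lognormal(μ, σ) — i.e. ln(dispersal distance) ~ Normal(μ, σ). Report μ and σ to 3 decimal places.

μ ≈ 3.079, σ ≈ 1.090

If T ~ Lognormal(μ,σ) then ln T ~ Normal(μ,σ), so the p-quantile of ln T is μ + z_p·σ.
ln(4.7) = 1.548 and ln(41) = 3.714; z_{0.08} = -1.405, z_{0.72} = 0.5828.
σ = (3.714 − 1.548)/(0.5828 − (-1.405)) = 1.090.
μ = 1.548 − (-1.405)·1.090 = 3.079.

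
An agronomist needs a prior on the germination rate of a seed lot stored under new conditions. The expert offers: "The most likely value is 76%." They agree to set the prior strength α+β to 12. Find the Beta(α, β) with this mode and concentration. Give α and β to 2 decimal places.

For α,β > 1 the Beta mode is (α−1)/(α+β−2). With α+β = 12, the mode is (α−1)/10.
Set (α−1)/10 = 0.76 → α = 1 + 0.76·10 = 8.60.
β = 12 − α = 3.40.

α = 8.60, β = 3.40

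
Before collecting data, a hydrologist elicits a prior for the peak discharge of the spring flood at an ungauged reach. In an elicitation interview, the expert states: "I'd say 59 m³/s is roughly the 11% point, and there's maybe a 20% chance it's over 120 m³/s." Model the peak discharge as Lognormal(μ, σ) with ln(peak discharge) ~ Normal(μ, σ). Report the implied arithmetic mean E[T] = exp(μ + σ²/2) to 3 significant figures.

If T ~ Lognormal(μ,σ) then ln T ~ Normal(μ,σ), so the p-quantile of ln T is μ + z_p·σ.
ln(59) = 4.078 and ln(120) = 4.787; z_{0.11} = -1.227, z_{0.8} = 0.8416.
σ = (4.787 − 4.078)/(0.8416 − (-1.227)) = 0.343.
μ = 4.078 − (-1.227)·0.343 = 4.499.
E[T] = exp(μ + σ²/2) = exp(4.499 + 0.0589) = 95.3 m³/s.

E[T] ≈ 95.3 m³/s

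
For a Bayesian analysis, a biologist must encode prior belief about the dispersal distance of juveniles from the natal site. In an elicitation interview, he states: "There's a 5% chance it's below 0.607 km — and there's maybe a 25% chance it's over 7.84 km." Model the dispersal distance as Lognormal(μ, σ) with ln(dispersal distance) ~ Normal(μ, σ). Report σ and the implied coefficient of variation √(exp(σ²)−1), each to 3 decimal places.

σ ≈ 1.103, CV ≈ 1.542

If T ~ Lognormal(μ,σ) then ln T ~ Normal(μ,σ), so the p-quantile of ln T is μ + z_p·σ.
ln(0.607) = -0.4992 and ln(7.84) = 2.059; z_{0.05} = -1.645, z_{0.75} = 0.6745.
σ = (2.059 − -0.4992)/(0.6745 − (-1.645)) = 1.103.
μ = -0.4992 − (-1.645)·1.103 = 1.315.
CV = √(exp(σ²)−1) = √(exp(1.2168)−1) = 1.542.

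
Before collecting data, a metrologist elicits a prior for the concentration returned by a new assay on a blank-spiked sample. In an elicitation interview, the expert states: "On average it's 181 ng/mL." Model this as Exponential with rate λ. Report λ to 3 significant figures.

λ ≈ 0.00552

Exponential mean = 1/λ, so λ = 1/181.0 = 0.00552.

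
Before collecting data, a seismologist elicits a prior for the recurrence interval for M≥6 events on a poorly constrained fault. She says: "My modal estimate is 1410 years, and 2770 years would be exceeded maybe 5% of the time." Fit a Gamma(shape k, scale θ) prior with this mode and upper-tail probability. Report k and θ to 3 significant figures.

k ≈ 7.09, θ ≈ 232

Gamma(k,θ) with k>1 has mode (k−1)θ, so θ = 1410/(k−1).
Need P(X < 2770) = 0.95 with θ tied to k this way. Start at k = 2, θ = 1410: P(X<2770) ≈ 0.584.
Too low — raise k to concentrate. Iterating converges to k ≈ 7.09.
Then θ = 1410/(7.09−1) ≈ 232.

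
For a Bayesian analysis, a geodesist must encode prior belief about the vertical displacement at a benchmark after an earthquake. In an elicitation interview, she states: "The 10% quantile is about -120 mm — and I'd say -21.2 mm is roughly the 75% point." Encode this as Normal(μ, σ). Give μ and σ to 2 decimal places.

For Normal(μ,σ), the p-quantile is μ + z_p·σ. Here z_{0.1} = -1.282, z_{0.75} = 0.6745.
So -120 = μ − 1.282σ and -21.2 = μ + 0.6745σ.
Subtracting: σ = (-21.2 − -120)/(0.6745 − (-1.282)) = 50.51.
Then μ = -120 − (-1.282)·50.51 = -55.27.

μ = -55.27, σ = 50.51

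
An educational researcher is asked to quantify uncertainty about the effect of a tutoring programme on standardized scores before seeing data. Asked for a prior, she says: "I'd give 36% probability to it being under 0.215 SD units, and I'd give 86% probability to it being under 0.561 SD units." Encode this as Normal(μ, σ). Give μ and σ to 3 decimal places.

The p-quantile of Normal(μ,σ) is μ + z_p·σ, with z_{0.36} = -0.3585 and z_{0.86} = 1.08.
Eliminate σ: μ = (z₂·x₁ − z₁·x₂)/(z₂ − z₁) = (1.08·0.215 − (-0.3585)·0.561)/1.439 = 0.301.
Then σ = (x₂ − x₁)/(z₂ − z₁) = (0.561 − 0.215)/1.439 = 0.240.

μ = 0.301, σ = 0.240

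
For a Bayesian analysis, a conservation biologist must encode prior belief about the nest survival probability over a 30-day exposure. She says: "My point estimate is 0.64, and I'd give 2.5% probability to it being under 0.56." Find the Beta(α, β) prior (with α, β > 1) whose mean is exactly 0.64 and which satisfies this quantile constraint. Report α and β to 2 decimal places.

α ≈ 91.79, β ≈ 51.63

With mean 0.64 fixed, write α = 0.64s, β = 0.36s where s = α+β.
Need P(θ < 0.56) = 0.025 under Beta(0.64s, 0.36s). Normal approximation: (q−m)/√(m(1−m)/s) ≈ z_{0.025} = -1.96, so s ≈ 0.64·0.36·(-1.96)²/(0.56−0.64)² = 138.3.
At s = 138.3: P(θ<0.56) ≈ 0.027. Adjusting to match 0.025 gives s ≈ 143.42.
So α = 0.64·143.42 ≈ 91.79, β = 0.36·143.42 ≈ 51.63.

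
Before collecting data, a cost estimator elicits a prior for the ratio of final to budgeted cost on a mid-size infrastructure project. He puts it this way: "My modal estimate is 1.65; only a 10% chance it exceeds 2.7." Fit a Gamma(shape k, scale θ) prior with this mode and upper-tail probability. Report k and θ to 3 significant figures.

Gamma(k,θ) with k>1 has mode (k−1)θ, so θ = 1.65/(k−1).
Need P(X < 2.7) = 0.9 with θ tied to k this way. Start at k = 2, θ = 1.65: P(X<2.7) ≈ 0.487.
Too low — raise k to concentrate. Iterating converges to k ≈ 8.77.
Then θ = 1.65/(8.77−1) ≈ 0.212.

k ≈ 8.77, θ ≈ 0.212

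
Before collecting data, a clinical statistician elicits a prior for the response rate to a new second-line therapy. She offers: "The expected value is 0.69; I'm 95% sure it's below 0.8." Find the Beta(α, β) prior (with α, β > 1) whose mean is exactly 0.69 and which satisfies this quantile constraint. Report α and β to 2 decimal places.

α ≈ 29.41, β ≈ 13.21

With mean 0.69 fixed, write α = 0.69s, β = 0.31s where s = α+β.
Need P(θ < 0.8) = 0.95 under Beta(0.69s, 0.31s). Normal approximation: (q−m)/√(m(1−m)/s) ≈ z_{0.95} = 1.64, so s ≈ 0.69·0.31·(1.64)²/(0.8−0.69)² = 47.8.
At s = 47.8: P(θ<0.8) ≈ 0.960. Adjusting to match 0.95 gives s ≈ 42.63.
So α = 0.69·42.63 ≈ 29.41, β = 0.31·42.63 ≈ 13.21.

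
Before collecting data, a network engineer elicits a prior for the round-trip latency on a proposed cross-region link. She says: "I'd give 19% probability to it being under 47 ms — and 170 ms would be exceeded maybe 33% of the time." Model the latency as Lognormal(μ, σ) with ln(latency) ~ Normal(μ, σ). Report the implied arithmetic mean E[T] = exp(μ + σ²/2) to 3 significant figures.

If T ~ Lognormal(μ,σ) then ln T ~ Normal(μ,σ), so the p-quantile of ln T is μ + z_p·σ.
ln(47) = 3.85 and ln(170) = 5.136; z_{0.19} = -0.8779, z_{0.67} = 0.4399.
σ = (5.136 − 3.85)/(0.4399 − (-0.8779)) = 0.976.
μ = 3.85 − (-0.8779)·0.976 = 4.707.
E[T] = exp(μ + σ²/2) = exp(4.707 + 0.4759) = 178 ms.

E[T] ≈ 178 ms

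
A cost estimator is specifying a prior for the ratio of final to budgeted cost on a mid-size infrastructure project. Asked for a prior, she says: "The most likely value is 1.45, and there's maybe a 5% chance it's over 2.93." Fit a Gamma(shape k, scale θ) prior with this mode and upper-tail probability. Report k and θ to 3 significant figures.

Gamma(k,θ) with k>1 has mode (k−1)θ, so θ = 1.45/(k−1).
Need P(X < 2.93) = 0.95 with θ tied to k this way. Start at k = 2, θ = 1.45: P(X<2.93) ≈ 0.600.
Too low — raise k to concentrate. Iterating converges to k ≈ 6.6.
Then θ = 1.45/(6.6−1) ≈ 0.259.

k ≈ 6.6, θ ≈ 0.259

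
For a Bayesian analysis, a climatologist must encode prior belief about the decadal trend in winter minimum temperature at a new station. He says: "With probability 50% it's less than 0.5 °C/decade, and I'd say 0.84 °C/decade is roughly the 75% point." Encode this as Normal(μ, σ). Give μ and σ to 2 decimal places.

The p-quantile of Normal(μ,σ) is μ + z_p·σ, with z_{0.5} = 0 and z_{0.75} = 0.6745.
Eliminate σ: μ = (z₂·x₁ − z₁·x₂)/(z₂ − z₁) = (0.6745·0.5 − (0)·0.84)/0.6745 = 0.50.
Then σ = (x₂ − x₁)/(z₂ − z₁) = (0.84 − 0.5)/0.6745 = 0.50.

μ = 0.50, σ = 0.50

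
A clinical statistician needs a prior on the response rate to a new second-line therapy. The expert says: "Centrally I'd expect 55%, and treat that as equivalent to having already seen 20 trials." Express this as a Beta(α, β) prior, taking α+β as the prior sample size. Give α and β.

α = 11, β = 9

Under the effective-sample-size interpretation, Beta(α, β) has prior mean α/(α+β) and prior sample size α+β.
So α+β = 20 and α/(α+β) = 0.55, giving α = 0.55·20 = 11 and β = 20 − 11 = 9.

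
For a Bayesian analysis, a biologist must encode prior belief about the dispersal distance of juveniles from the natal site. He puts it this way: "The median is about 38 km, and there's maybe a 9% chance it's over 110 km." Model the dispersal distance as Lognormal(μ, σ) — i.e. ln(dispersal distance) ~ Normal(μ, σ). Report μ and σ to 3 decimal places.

If T ~ Lognormal(μ,σ) then ln T ~ Normal(μ,σ), so the p-quantile of ln T is μ + z_p·σ.
ln(38) = 3.638 and ln(110) = 4.7; z_{0.5} = 0, z_{0.91} = 1.341.
σ = (4.7 − 3.638)/(1.341 − (0)) = 0.793.
μ = 3.638 − (0)·0.793 = 3.638.

μ ≈ 3.638, σ ≈ 0.793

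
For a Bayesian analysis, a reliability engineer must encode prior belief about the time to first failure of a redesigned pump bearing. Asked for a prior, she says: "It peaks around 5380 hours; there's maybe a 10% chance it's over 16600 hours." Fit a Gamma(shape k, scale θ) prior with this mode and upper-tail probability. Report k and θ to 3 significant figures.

Gamma(k,θ) with k>1 has mode (k−1)θ, so θ = 5380/(k−1).
Need P(X < 16600) = 0.9 with θ tied to k this way. Start at k = 2, θ = 5380: P(X<16600) ≈ 0.813.
Too low — raise k to concentrate. Iterating converges to k ≈ 2.49.
Then θ = 5380/(2.49−1) ≈ 3600.

k ≈ 2.49, θ ≈ 3600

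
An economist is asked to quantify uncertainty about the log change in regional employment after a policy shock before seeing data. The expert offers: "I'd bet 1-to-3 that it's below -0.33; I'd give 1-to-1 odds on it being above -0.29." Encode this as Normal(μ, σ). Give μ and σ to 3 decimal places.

μ = -0.290, σ = 0.059

The p-quantile of Normal(μ,σ) is μ + z_p·σ, with z_{0.25} = -0.6745 and z_{0.5} = 0.
Eliminate σ: μ = (z₂·x₁ − z₁·x₂)/(z₂ − z₁) = (0·-0.33 − (-0.6745)·-0.29)/0.6745 = -0.290.
Then σ = (x₂ − x₁)/(z₂ − z₁) = (-0.29 − -0.33)/0.6745 = 0.059.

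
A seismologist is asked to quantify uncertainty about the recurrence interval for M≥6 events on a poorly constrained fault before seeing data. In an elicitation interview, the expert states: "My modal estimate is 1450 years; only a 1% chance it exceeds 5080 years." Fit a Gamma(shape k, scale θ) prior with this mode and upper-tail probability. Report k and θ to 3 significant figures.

k ≈ 3.76, θ ≈ 526

Gamma(k,θ) with k>1 has mode (k−1)θ, so θ = 1450/(k−1).
Need P(X < 5080) = 0.99 with θ tied to k this way. Start at k = 2, θ = 1450: P(X<5080) ≈ 0.864.
Too low — raise k to concentrate. Iterating converges to k ≈ 3.76.
Then θ = 1450/(3.76−1) ≈ 526.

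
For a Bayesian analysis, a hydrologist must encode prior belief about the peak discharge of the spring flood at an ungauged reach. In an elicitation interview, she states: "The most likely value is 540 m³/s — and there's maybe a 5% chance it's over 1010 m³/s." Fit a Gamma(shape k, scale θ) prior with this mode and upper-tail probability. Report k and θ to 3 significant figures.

Gamma(k,θ) with k>1 has mode (k−1)θ, so θ = 540/(k−1).
Need P(X < 1010) = 0.95 with θ tied to k this way. Start at k = 2, θ = 540: P(X<1010) ≈ 0.558.
Too low — raise k to concentrate. Iterating converges to k ≈ 8.1.
Then θ = 540/(8.1−1) ≈ 76.1.

k ≈ 8.1, θ ≈ 76.1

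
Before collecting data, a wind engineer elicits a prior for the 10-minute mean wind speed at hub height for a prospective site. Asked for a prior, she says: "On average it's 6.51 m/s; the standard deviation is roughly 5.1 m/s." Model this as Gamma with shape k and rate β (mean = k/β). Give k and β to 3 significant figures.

For Gamma(k, rate β): mean = k/β, variance = k/β², so CV = 1/√k.
CV = SD/mean = 5.1/6.51 = 0.7834, hence k = 1/CV² = 1.63.
Then β = k/mean = 1.63/6.51 = 0.25.

k ≈ 1.63, β ≈ 0.25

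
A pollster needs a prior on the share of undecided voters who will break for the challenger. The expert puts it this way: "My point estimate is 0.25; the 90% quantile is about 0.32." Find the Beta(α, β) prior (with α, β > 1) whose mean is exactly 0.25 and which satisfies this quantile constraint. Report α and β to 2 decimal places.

α ≈ 16.31, β ≈ 48.93

With mean 0.25 fixed, write α = 0.25s, β = 0.75s where s = α+β.
Need P(θ < 0.32) = 0.9 under Beta(0.25s, 0.75s). Normal approximation: (q−m)/√(m(1−m)/s) ≈ z_{0.9} = 1.28, so s ≈ 0.25·0.75·(1.28)²/(0.32−0.25)² = 62.8.
At s = 62.8: P(θ<0.32) ≈ 0.896. Adjusting to match 0.9 gives s ≈ 65.24.
So α = 0.25·65.24 ≈ 16.31, β = 0.75·65.24 ≈ 48.93.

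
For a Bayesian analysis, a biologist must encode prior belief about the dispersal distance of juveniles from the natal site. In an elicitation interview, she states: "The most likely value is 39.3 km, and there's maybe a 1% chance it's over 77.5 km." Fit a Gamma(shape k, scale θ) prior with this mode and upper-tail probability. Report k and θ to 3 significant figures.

k ≈ 11.7, θ ≈ 3.68

Gamma(k,θ) with k>1 has mode (k−1)θ, so θ = 39.3/(k−1).
Need P(X < 77.5) = 0.99 with θ tied to k this way. Start at k = 2, θ = 39.3: P(X<77.5) ≈ 0.586.
Too low — raise k to concentrate. Iterating converges to k ≈ 11.7.
Then θ = 39.3/(11.7−1) ≈ 3.68.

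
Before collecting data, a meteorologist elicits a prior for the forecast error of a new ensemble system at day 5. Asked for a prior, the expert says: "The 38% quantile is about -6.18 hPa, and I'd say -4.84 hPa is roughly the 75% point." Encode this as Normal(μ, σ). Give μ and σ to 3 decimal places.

μ = -5.762, σ = 1.367

For Normal(μ,σ), the p-quantile is μ + z_p·σ. Here z_{0.38} = -0.3055, z_{0.75} = 0.6745.
So -6.18 = μ − 0.3055σ and -4.84 = μ + 0.6745σ.
Subtracting: σ = (-4.84 − -6.18)/(0.6745 − (-0.3055)) = 1.367.
Then μ = -6.18 − (-0.3055)·1.367 = -5.762.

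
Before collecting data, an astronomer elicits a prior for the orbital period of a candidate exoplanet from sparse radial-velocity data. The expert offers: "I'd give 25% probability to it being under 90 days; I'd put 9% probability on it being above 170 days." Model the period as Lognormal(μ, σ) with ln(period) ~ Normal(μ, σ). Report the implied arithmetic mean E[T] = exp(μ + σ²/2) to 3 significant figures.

If T ~ Lognormal(μ,σ) then ln T ~ Normal(μ,σ), so the p-quantile of ln T is μ + z_p·σ.
ln(90) = 4.5 and ln(170) = 5.136; z_{0.25} = -0.6745, z_{0.91} = 1.341.
σ = (5.136 − 4.5)/(1.341 − (-0.6745)) = 0.316.
μ = 4.5 − (-0.6745)·0.316 = 4.713.
E[T] = exp(μ + σ²/2) = exp(4.713 + 0.0498) = 117 days.

E[T] ≈ 117 days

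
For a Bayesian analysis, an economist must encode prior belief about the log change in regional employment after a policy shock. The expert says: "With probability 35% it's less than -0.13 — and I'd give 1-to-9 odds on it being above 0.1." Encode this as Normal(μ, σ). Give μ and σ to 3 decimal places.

The p-quantile of Normal(μ,σ) is μ + z_p·σ, with z_{0.35} = -0.3853 and z_{0.9} = 1.282.
Eliminate σ: μ = (z₂·x₁ − z₁·x₂)/(z₂ − z₁) = (1.282·-0.13 − (-0.3853)·0.1)/1.667 = -0.077.
Then σ = (x₂ − x₁)/(z₂ − z₁) = (0.1 − -0.13)/1.667 = 0.138.

μ = -0.077, σ = 0.138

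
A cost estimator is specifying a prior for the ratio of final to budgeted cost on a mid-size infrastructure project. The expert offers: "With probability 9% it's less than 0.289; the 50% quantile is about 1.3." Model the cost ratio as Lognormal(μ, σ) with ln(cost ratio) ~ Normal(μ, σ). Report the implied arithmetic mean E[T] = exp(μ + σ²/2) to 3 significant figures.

E[T] ≈ 2.44

If T ~ Lognormal(μ,σ) then ln T ~ Normal(μ,σ), so the p-quantile of ln T is μ + z_p·σ.
ln(0.289) = -1.241 and ln(1.3) = 0.2624; z_{0.09} = -1.341, z_{0.5} = 0.
σ = (0.2624 − -1.241)/(0 − (-1.341)) = 1.122.
μ = -1.241 − (-1.341)·1.122 = 0.262.
E[T] = exp(μ + σ²/2) = exp(0.262 + 0.6289) = 2.44.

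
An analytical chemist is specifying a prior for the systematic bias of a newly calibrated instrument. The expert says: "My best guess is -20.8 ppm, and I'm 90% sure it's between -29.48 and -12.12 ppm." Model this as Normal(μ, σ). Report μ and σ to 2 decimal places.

μ = -20.80, σ = 5.28

A symmetric 90% interval runs μ ± z·σ with z = 1.645.
Half-width = 8.68, so σ = 8.68/1.645 = 5.28.
μ is the stated best guess, -20.80.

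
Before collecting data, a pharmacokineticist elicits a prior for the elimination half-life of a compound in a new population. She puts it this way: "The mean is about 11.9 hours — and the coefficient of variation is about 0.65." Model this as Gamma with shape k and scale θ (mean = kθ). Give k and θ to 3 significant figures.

k ≈ 2.37, θ ≈ 5.03

For Gamma(k, scale θ): mean = kθ, variance = kθ², so CV = 1/√k.
CV = 0.65, hence k = 1/CV² = 2.37.
Then θ = mean/k = 11.9/2.37 = 5.03.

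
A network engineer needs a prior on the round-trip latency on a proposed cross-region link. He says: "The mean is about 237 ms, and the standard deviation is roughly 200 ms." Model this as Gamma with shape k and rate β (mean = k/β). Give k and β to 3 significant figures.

k ≈ 1.4, β ≈ 0.00592

For Gamma(k, rate β): mean = k/β, variance = k/β², so CV = 1/√k.
CV = SD/mean = 200/237 = 0.8439, hence k = 1/CV² = 1.4.
Then β = k/mean = 1.4/237 = 0.00592.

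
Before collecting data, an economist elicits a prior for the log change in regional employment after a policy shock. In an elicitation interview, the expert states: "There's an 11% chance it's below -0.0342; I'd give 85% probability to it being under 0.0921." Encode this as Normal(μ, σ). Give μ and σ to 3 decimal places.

μ = 0.034, σ = 0.056

For Normal(μ,σ), the p-quantile is μ + z_p·σ. Here z_{0.11} = -1.227, z_{0.85} = 1.036.
So -0.0342 = μ − 1.227σ and 0.0921 = μ + 1.036σ.
Subtracting: σ = (0.0921 − -0.0342)/(1.036 − (-1.227)) = 0.056.
Then μ = -0.0342 − (-1.227)·0.056 = 0.034.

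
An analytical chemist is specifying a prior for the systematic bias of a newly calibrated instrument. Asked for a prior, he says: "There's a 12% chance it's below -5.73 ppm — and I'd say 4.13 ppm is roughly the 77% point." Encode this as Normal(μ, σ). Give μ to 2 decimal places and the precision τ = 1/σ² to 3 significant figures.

For Normal(μ,σ), the p-quantile is μ + z_p·σ. Here z_{0.12} = -1.175, z_{0.77} = 0.7388.
So -5.73 = μ − 1.175σ and 4.13 = μ + 0.7388σ.
Subtracting: σ = (4.13 − -5.73)/(0.7388 − (-1.175)) = 5.15.
Then μ = -5.73 − (-1.175)·5.15 = 0.32.
Precision τ = 1/σ² = 1/5.152² = 0.0377.

μ = 0.32, τ = 0.0377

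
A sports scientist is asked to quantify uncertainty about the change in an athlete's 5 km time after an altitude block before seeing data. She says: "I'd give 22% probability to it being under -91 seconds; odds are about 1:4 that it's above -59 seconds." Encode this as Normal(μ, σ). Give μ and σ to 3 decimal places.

For Normal(μ,σ), the p-quantile is μ + z_p·σ. Here z_{0.22} = -0.7722, z_{0.8} = 0.8416.
So -91 = μ − 0.7722σ and -59 = μ + 0.8416σ.
Subtracting: σ = (-59 − -91)/(0.8416 − (-0.7722)) = 19.829.
Then μ = -91 − (-0.7722)·19.829 = -75.688.

μ = -75.688, σ = 19.829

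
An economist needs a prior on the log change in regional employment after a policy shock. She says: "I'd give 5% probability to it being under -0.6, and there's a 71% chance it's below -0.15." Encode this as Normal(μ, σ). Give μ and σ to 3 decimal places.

μ = -0.263, σ = 0.205

For Normal(μ,σ), the p-quantile is μ + z_p·σ. Here z_{0.05} = -1.645, z_{0.71} = 0.5534.
So -0.6 = μ − 1.645σ and -0.15 = μ + 0.5534σ.
Subtracting: σ = (-0.15 − -0.6)/(0.5534 − (-1.645)) = 0.205.
Then μ = -0.6 − (-1.645)·0.205 = -0.263.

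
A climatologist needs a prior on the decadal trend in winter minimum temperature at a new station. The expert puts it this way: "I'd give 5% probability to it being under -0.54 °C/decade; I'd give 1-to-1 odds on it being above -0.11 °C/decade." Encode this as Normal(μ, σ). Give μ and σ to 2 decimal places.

μ = -0.11, σ = 0.26

The p-quantile of Normal(μ,σ) is μ + z_p·σ, with z_{0.05} = -1.645 and z_{0.5} = 0.
Eliminate σ: μ = (z₂·x₁ − z₁·x₂)/(z₂ − z₁) = (0·-0.54 − (-1.645)·-0.11)/1.645 = -0.11.
Then σ = (x₂ − x₁)/(z₂ − z₁) = (-0.11 − -0.54)/1.645 = 0.26.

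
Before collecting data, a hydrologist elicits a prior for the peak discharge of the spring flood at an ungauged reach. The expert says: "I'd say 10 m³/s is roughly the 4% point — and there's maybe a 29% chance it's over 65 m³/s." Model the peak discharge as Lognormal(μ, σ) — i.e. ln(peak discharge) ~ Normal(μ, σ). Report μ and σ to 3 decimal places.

If T ~ Lognormal(μ,σ) then ln T ~ Normal(μ,σ), so the p-quantile of ln T is μ + z_p·σ.
ln(10) = 2.303 and ln(65) = 4.174; z_{0.04} = -1.751, z_{0.71} = 0.5534.
σ = (4.174 − 2.303)/(0.5534 − (-1.751)) = 0.812.
μ = 2.303 − (-1.751)·0.812 = 3.725.

μ ≈ 3.725, σ ≈ 0.812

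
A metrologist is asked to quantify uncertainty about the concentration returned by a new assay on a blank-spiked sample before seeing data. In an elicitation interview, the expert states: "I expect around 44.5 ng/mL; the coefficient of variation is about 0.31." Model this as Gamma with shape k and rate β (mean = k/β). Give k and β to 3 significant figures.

For Gamma(k, rate β): mean = k/β, variance = k/β², so CV = 1/√k.
CV = 0.31, hence k = 1/CV² = 10.4.
Then β = k/mean = 10.4/44.5 = 0.234.

k ≈ 10.4, β ≈ 0.234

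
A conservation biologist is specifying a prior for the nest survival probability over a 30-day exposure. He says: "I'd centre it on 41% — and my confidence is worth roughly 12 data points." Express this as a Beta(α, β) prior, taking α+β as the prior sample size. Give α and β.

α = 4.92, β = 7.08

Under the effective-sample-size interpretation, Beta(α, β) has prior mean α/(α+β) and prior sample size α+β.
So α+β = 12 and α/(α+β) = 0.41, giving α = 0.41·12 = 4.92 and β = 12 − 4.92 = 7.08.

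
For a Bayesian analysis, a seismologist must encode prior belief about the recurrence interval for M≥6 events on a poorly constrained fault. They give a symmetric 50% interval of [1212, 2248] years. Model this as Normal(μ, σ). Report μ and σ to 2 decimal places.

μ = 1730.00, σ = 767.99

A symmetric 50% interval runs μ ± z·σ with z = 0.6745.
Half-width = 518, so σ = 518/0.6745 = 767.99.
μ is the interval midpoint, 1730.00.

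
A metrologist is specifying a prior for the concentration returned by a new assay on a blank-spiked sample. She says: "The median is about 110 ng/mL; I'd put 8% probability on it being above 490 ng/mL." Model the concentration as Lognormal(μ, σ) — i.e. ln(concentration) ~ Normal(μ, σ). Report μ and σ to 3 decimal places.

If T ~ Lognormal(μ,σ) then ln T ~ Normal(μ,σ), so the p-quantile of ln T is μ + z_p·σ.
ln(110) = 4.7 and ln(490) = 6.194; z_{0.5} = 0, z_{0.92} = 1.405.
σ = (6.194 − 4.7)/(1.405 − (0)) = 1.063.
μ = 4.7 − (0)·1.063 = 4.700.

μ ≈ 4.700, σ ≈ 1.063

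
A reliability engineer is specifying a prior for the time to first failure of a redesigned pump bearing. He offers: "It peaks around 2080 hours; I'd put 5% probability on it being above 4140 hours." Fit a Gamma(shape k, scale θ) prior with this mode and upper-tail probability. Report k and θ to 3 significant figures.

k ≈ 6.85, θ ≈ 355

Gamma(k,θ) with k>1 has mode (k−1)θ, so θ = 2080/(k−1).
Need P(X < 4140) = 0.95 with θ tied to k this way. Start at k = 2, θ = 2080: P(X<4140) ≈ 0.591.
Too low — raise k to concentrate. Iterating converges to k ≈ 6.85.
Then θ = 2080/(6.85−1) ≈ 355.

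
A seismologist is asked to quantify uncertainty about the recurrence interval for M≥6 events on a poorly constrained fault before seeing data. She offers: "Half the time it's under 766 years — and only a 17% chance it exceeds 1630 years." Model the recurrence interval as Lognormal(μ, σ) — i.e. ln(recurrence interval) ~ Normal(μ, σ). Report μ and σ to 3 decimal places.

If T ~ Lognormal(μ,σ) then ln T ~ Normal(μ,σ), so the p-quantile of ln T is μ + z_p·σ.
ln(766) = 6.641 and ln(1630) = 7.396; z_{0.5} = 0, z_{0.83} = 0.9542.
σ = (7.396 − 6.641)/(0.9542 − (0)) = 0.791.
μ = 6.641 − (0)·0.791 = 6.641.

μ ≈ 6.641, σ ≈ 0.791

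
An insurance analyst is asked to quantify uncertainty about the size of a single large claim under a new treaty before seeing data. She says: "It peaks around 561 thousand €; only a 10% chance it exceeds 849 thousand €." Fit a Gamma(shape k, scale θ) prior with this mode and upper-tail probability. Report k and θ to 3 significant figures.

k ≈ 11.8, θ ≈ 51.7

Gamma(k,θ) with k>1 has mode (k−1)θ, so θ = 561/(k−1).
Need P(X < 849) = 0.9 with θ tied to k this way. Start at k = 2, θ = 561: P(X<849) ≈ 0.447.
Too low — raise k to concentrate. Iterating converges to k ≈ 11.8.
Then θ = 561/(11.8−1) ≈ 51.7.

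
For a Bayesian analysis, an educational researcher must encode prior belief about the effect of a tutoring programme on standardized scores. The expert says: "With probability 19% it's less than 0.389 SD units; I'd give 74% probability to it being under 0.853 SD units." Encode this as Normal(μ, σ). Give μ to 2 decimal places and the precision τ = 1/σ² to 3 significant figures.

μ = 0.66, τ = 10.7

For Normal(μ,σ), the p-quantile is μ + z_p·σ. Here z_{0.19} = -0.8779, z_{0.74} = 0.6433.
So 0.389 = μ − 0.8779σ and 0.853 = μ + 0.6433σ.
Subtracting: σ = (0.853 − 0.389)/(0.6433 − (-0.8779)) = 0.31.
Then μ = 0.389 − (-0.8779)·0.31 = 0.66.
Precision τ = 1/σ² = 1/0.305² = 10.7.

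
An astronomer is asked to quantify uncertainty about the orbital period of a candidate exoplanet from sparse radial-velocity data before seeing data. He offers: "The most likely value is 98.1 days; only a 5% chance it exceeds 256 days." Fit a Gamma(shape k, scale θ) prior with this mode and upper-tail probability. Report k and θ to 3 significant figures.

k ≈ 3.94, θ ≈ 33.4

Gamma(k,θ) with k>1 has mode (k−1)θ, so θ = 98.1/(k−1).
Need P(X < 256) = 0.95 with θ tied to k this way. Start at k = 2, θ = 98.1: P(X<256) ≈ 0.734.
Too low — raise k to concentrate. Iterating converges to k ≈ 3.94.
Then θ = 98.1/(3.94−1) ≈ 33.4.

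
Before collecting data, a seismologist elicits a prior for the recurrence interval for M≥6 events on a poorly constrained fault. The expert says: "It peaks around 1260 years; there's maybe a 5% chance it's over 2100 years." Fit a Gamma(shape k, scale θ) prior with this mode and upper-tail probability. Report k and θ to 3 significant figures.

k ≈ 11.7, θ ≈ 118

Gamma(k,θ) with k>1 has mode (k−1)θ, so θ = 1260/(k−1).
Need P(X < 2100) = 0.95 with θ tied to k this way. Start at k = 2, θ = 1260: P(X<2100) ≈ 0.496.
Too low — raise k to concentrate. Iterating converges to k ≈ 11.7.
Then θ = 1260/(11.7−1) ≈ 118.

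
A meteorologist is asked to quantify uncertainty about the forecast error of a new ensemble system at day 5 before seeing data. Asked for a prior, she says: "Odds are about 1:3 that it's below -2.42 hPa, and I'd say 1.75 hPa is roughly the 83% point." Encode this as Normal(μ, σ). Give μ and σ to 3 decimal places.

μ = -0.693, σ = 2.560

The p-quantile of Normal(μ,σ) is μ + z_p·σ, with z_{0.25} = -0.6745 and z_{0.83} = 0.9542.
Eliminate σ: μ = (z₂·x₁ − z₁·x₂)/(z₂ − z₁) = (0.9542·-2.42 − (-0.6745)·1.75)/1.629 = -0.693.
Then σ = (x₂ − x₁)/(z₂ − z₁) = (1.75 − -2.42)/1.629 = 2.560.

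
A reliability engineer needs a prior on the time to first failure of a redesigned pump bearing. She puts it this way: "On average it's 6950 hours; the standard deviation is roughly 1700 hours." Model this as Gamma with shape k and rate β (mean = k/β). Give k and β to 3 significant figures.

k ≈ 16.7, β ≈ 0.0024

For Gamma(k, rate β): mean = k/β, variance = k/β², so CV = 1/√k.
CV = SD/mean = 1700/6950 = 0.2446, hence k = 1/CV² = 16.7.
Then β = k/mean = 16.7/6950 = 0.0024.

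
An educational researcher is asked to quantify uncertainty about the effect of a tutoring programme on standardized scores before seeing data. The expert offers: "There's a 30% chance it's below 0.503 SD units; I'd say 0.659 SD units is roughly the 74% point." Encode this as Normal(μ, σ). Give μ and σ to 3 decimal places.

μ = 0.573, σ = 0.134

For Normal(μ,σ), the p-quantile is μ + z_p·σ. Here z_{0.3} = -0.5244, z_{0.74} = 0.6433.
So 0.503 = μ − 0.5244σ and 0.659 = μ + 0.6433σ.
Subtracting: σ = (0.659 − 0.503)/(0.6433 − (-0.5244)) = 0.134.
Then μ = 0.503 − (-0.5244)·0.134 = 0.573.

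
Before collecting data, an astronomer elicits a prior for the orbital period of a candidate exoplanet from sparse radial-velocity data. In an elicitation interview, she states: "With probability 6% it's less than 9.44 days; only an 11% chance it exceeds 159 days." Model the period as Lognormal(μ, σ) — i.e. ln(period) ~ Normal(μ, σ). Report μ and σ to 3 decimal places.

If T ~ Lognormal(μ,σ) then ln T ~ Normal(μ,σ), so the p-quantile of ln T is μ + z_p·σ.
ln(9.44) = 2.245 and ln(159) = 5.069; z_{0.06} = -1.555, z_{0.89} = 1.227.
σ = (5.069 − 2.245)/(1.227 − (-1.555)) = 1.015.
μ = 2.245 − (-1.555)·1.015 = 3.824.

μ ≈ 3.824, σ ≈ 1.015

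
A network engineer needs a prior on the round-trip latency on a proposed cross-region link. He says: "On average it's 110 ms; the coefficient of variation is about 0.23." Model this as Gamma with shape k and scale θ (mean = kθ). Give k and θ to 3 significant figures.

k ≈ 18.9, θ ≈ 5.82

For Gamma(k, scale θ): mean = kθ, variance = kθ², so CV = 1/√k.
CV = 0.23, hence k = 1/CV² = 18.9.
Then θ = mean/k = 110/18.9 = 5.82.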